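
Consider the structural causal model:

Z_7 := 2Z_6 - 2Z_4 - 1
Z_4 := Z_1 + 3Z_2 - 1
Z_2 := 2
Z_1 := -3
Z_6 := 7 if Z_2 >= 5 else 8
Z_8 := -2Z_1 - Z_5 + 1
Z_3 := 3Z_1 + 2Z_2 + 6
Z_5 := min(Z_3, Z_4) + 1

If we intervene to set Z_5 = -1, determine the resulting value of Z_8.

do(Z_5=-1) replaces the equation Z_5 := min(Z_3, Z_4) + 1 with the constant Z_5 = -1.
Z_8 = -2Z_1 - Z_5 + 1  [with Z_1=-3, Z_5=-1]  = 8

8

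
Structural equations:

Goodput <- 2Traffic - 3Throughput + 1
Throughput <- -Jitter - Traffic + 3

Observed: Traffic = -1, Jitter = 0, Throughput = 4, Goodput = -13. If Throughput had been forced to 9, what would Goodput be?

The intervention breaks the incoming arrows to Throughput: Throughput <- -Jitter - Traffic + 3 no longer applies, and Throughput = 9.
Goodput = 2Traffic - 3Throughput + 1  [with Traffic=-1, Throughput=9]  = -28

-28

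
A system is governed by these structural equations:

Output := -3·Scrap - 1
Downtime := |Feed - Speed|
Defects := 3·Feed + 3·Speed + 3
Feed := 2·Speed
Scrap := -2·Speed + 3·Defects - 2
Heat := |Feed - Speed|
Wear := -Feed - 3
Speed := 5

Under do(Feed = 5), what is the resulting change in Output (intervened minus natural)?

135

Under do(Feed=5), the mechanism Feed := 2·Speed is discarded; Feed is fixed at 5.
Defects = 3·Feed + 3·Speed + 3  [with Feed=5, Speed=5]  = 33
Scrap = -2·Speed + 3·Defects - 2  [with Speed=5, Defects=33]  = 87
Output = -3·Scrap - 1  [with Scrap=87]  = -262
Without intervention: Feed = 2·Speed  [with Speed=5]  = 10; Defects = 3·Feed + 3·Speed + 3  [with Feed=10, Speed=5]  = 48; Scrap = -2·Speed + 3·Defects - 2  [with Speed=5, Defects=48]  = 132; Output = -3·Scrap - 1  [with Scrap=132]  = -397.
Change = -262 − (-397) = 135.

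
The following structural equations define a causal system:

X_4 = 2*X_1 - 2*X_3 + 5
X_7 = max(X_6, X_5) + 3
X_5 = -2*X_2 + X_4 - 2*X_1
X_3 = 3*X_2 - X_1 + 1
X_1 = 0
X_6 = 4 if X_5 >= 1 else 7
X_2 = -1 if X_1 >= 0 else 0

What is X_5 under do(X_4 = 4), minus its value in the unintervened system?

Intervening sets X_4 = 4 and removes its equation (X_4 = 2*X_1 - 2*X_3 + 5).
X_2 = -1 if X_1 >= 0 else 0  [with X_1=0]  = -1
X_5 = -2*X_2 + X_4 - 2*X_1  [with X_2=-1, X_4=4, X_1=0]  = 6
Without intervention: X_2 = -1 if X_1 >= 0 else 0  [with X_1=0]  = -1; X_3 = 3*X_2 - X_1 + 1  [with X_2=-1, X_1=0]  = -2; X_4 = 2*X_1 - 2*X_3 + 5  [with X_1=0, X_3=-2]  = 9; X_5 = -2*X_2 + X_4 - 2*X_1  [with X_2=-1, X_4=9, X_1=0]  = 11.
Change = 6 − 11 = -5.

-5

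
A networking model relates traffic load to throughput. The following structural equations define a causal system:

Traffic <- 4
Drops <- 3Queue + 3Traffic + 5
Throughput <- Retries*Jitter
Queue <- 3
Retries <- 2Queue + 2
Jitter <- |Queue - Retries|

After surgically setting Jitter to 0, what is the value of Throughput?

0

The intervention breaks the incoming arrows to Jitter: Jitter <- |Queue - Retries| no longer applies, and Jitter = 0.
Retries = 2Queue + 2  [with Queue=3]  = 8
Throughput = Retries*Jitter  [with Retries=8, Jitter=0]  = 0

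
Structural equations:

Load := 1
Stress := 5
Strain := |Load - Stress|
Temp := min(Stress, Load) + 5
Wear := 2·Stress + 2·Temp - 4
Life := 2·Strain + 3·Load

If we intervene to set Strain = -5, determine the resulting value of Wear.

18

do(Strain=-5) replaces the equation Strain := |Load - Stress| with the constant Strain = -5.
Wear is not downstream of the intervention, so its value is determined by the original equations.
Temp = min(Stress, Load) + 5  [with Stress=5, Load=1]  = 6
Wear = 2·Stress + 2·Temp - 4  [with Stress=5, Temp=6]  = 18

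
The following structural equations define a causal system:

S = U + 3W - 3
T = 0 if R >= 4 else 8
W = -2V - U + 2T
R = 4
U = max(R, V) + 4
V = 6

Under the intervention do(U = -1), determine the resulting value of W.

-11

do(U=-1) replaces the equation U = max(R, V) + 4 with the constant U = -1.
T = 0 if R >= 4 else 8  [with R=4]  = 0
W = -2V - U + 2T  [with V=6, U=-1, T=0]  = -11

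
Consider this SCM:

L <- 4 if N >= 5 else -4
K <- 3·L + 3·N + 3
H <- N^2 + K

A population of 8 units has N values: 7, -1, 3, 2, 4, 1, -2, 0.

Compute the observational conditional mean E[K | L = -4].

-6

Observing L=-4 restricts to units where L's equation naturally yields -4: N ∈ {-1, 3, 2, 4, 1, -2, 0}. In that subpopulation K = -12, 0, -3, 3, -6, -15, -9, mean -6.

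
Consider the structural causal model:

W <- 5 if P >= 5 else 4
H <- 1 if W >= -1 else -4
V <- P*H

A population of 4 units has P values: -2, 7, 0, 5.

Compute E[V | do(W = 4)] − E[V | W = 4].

3.5

Every unit gets W=4 under the intervention. V values become -2, 7, 0, 5; E[V|do(W=4)] = 2.5.
E[V|W=4] averages over only the 2 units with W=4 (P = -2, 0): V = -2, 0, mean -1.
Difference = 2.5 − (-1) = 3.5.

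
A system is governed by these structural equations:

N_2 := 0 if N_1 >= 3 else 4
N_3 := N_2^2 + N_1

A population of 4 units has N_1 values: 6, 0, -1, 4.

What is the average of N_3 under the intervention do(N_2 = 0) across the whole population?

Under do(N_2=0), N_2's equation is replaced by N_2=0 for every unit. Per-unit N_3: 6, 0, -1, 4. Mean = 2.25.

2.25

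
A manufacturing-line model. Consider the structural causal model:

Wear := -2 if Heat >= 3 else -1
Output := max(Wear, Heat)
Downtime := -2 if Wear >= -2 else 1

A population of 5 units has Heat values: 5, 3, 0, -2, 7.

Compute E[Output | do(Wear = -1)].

2.8

The intervention sets Wear=-1 in all 5 units regardless of Heat. Recomputing Output per unit gives 5, 3, 0, -1, 7; average 2.8.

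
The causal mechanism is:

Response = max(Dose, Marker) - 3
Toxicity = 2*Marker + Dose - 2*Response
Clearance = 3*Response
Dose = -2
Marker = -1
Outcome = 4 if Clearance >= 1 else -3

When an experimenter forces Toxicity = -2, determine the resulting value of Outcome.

Under do(Toxicity=-2), the mechanism Toxicity = 2*Marker + Dose - 2*Response is discarded; Toxicity is fixed at -2.
Since Outcome is not a descendant of the intervened variable, it is unaffected.
Response = max(Dose, Marker) - 3  [with Dose=-2, Marker=-1]  = -4
Clearance = 3*Response  [with Response=-4]  = -12
Outcome = 4 if Clearance >= 1 else -3  [with Clearance=-12]  = -3

-3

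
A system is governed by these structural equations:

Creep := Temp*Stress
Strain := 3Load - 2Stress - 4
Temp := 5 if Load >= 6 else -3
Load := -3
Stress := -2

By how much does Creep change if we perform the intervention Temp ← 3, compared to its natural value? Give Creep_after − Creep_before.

-12

Intervening sets Temp = 3 and removes its equation (Temp := 5 if Load >= 6 else -3).
Creep = Temp*Stress  [with Temp=3, Stress=-2]  = -6
Without intervention: Temp = 5 if Load >= 6 else -3  [with Load=-3]  = -3; Creep = Temp*Stress  [with Temp=-3, Stress=-2]  = 6.
Change = -6 − 6 = -12.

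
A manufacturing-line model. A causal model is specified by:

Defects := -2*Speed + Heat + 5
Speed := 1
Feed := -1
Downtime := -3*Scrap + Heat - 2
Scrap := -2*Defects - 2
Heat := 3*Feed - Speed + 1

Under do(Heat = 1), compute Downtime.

The intervention breaks the incoming arrows to Heat: Heat := 3*Feed - Speed + 1 no longer applies, and Heat = 1.
Defects = -2*Speed + Heat + 5  [with Speed=1, Heat=1]  = 4
Scrap = -2*Defects - 2  [with Defects=4]  = -10
Downtime = -3*Scrap + Heat - 2  [with Scrap=-10, Heat=1]  = 29

29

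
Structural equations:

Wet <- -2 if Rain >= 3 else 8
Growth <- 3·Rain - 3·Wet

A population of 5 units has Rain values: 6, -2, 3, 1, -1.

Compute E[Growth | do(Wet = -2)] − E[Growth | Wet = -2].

-9.3

The intervention sets Wet=-2 in all 5 units regardless of Rain. Recomputing Growth per unit gives 24, 0, 15, 9, 3; average 10.2.
Observing Wet=-2 restricts to units where Wet's equation naturally yields -2: Rain ∈ {6, 3}. In that subpopulation Growth = 24, 15, mean 19.5.
Difference = 10.2 − 19.5 = -9.3.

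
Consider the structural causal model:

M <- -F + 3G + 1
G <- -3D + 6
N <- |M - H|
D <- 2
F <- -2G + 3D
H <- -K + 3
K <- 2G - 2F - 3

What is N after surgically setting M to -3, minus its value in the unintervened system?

-2

Intervening sets M = -3 and removes its equation (M <- -F + 3G + 1).
G = -3D + 6  [with D=2]  = 0
F = -2G + 3D  [with G=0, D=2]  = 6
K = 2G - 2F - 3  [with G=0, F=6]  = -15
H = -K + 3  [with K=-15]  = 18
N = |M - H|  [with M=-3, H=18]  = 21
Without intervention: G = -3D + 6  [with D=2]  = 0; F = -2G + 3D  [with G=0, D=2]  = 6; K = 2G - 2F - 3  [with G=0, F=6]  = -15; H = -K + 3  [with K=-15]  = 18; M = -F + 3G + 1  [with F=6, G=0]  = -5; N = |M - H|  [with M=-5, H=18]  = 23.
Change = 21 − 23 = -2.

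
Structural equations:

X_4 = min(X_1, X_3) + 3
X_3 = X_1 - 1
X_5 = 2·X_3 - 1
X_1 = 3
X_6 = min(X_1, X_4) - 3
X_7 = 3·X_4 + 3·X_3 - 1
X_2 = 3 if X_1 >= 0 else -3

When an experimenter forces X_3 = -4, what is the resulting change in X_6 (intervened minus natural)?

-4

The intervention breaks the incoming arrows to X_3: X_3 = X_1 - 1 no longer applies, and X_3 = -4.
X_4 = min(X_1, X_3) + 3  [with X_1=3, X_3=-4]  = -1
X_6 = min(X_1, X_4) - 3  [with X_1=3, X_4=-1]  = -4
Without intervention: X_3 = X_1 - 1  [with X_1=3]  = 2; X_4 = min(X_1, X_3) + 3  [with X_1=3, X_3=2]  = 5; X_6 = min(X_1, X_4) - 3  [with X_1=3, X_4=5]  = 0.
Change = -4 − 0 = -4.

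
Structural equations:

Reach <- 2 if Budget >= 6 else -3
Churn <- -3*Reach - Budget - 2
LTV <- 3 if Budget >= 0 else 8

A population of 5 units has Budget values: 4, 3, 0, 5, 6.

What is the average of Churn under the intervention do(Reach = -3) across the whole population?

Every unit gets Reach=-3 under the intervention. Churn values become 3, 4, 7, 2, 1; E[Churn|do(Reach=-3)] = 3.4.

3.4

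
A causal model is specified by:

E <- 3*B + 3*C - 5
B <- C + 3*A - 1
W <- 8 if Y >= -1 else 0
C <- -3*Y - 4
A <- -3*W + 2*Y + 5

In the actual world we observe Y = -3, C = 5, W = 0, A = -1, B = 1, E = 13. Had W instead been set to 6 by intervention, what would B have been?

do(W=6) replaces the equation W <- 8 if Y >= -1 else 0 with the constant W = 6.
C = -3*Y - 4  [with Y=-3]  = 5
A = -3*W + 2*Y + 5  [with W=6, Y=-3]  = -19
B = C + 3*A - 1  [with C=5, A=-19]  = -53

-53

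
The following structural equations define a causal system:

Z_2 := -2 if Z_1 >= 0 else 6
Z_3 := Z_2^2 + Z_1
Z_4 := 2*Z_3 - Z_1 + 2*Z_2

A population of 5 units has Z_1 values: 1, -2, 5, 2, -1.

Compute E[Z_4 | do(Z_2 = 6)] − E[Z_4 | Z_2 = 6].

Every unit gets Z_2=6 under the intervention. Z_4 values become 85, 82, 89, 86, 83; E[Z_4|do(Z_2=6)] = 85.
E[Z_4|Z_2=6] averages over only the 2 units with Z_2=6 (Z_1 = -2, -1): Z_4 = 82, 83, mean 82.5.
Difference = 85 − 82.5 = 2.5.

2.5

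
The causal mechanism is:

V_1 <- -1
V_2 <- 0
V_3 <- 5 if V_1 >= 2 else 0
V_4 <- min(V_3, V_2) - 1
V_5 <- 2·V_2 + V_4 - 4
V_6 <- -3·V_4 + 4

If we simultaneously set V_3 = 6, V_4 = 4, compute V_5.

0

Setting V_3 = 6, V_4 = 4 by intervention discards those variables' equations.
V_5 = 2·V_2 + V_4 - 4  [with V_2=0, V_4=4]  = 0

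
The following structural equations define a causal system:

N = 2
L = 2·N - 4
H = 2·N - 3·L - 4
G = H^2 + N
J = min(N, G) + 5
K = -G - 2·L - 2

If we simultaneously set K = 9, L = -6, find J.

7

The joint intervention fixes K = 9, L = -6, removing each variable's own equation.
H = 2·N - 3·L - 4  [with N=2, L=-6]  = 18
G = H^2 + N  [with H=18, N=2]  = 326
J = min(N, G) + 5  [with N=2, G=326]  = 7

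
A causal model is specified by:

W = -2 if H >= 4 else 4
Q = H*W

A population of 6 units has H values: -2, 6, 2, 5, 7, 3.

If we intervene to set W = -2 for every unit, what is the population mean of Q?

-7

Under do(W=-2), W's equation is replaced by W=-2 for every unit. Per-unit Q: 4, -12, -4, -10, -14, -6. Mean = -7.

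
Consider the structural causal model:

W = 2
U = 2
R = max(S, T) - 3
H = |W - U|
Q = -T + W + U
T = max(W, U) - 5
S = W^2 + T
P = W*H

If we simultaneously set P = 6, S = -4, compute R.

Under do(P = 6, S = -4), each intervened variable's structural equation is replaced by its fixed value.
T = max(W, U) - 5  [with W=2, U=2]  = -3
R = max(S, T) - 3  [with S=-4, T=-3]  = -6

-6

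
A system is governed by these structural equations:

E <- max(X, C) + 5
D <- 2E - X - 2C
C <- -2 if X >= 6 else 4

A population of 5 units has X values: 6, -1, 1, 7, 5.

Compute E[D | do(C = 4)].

8.8

Under do(C=4), C's equation is replaced by C=4 for every unit. Per-unit D: 8, 11, 9, 9, 7. Mean = 8.8.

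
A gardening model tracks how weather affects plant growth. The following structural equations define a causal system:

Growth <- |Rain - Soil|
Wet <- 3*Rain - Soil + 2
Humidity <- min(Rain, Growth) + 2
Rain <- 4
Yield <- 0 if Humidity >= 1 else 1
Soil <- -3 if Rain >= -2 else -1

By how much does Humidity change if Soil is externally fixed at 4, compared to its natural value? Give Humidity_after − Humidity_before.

-4

do(Soil=4) replaces the equation Soil <- -3 if Rain >= -2 else -1 with the constant Soil = 4.
Growth = |Rain - Soil|  [with Rain=4, Soil=4]  = 0
Humidity = min(Rain, Growth) + 2  [with Rain=4, Growth=0]  = 2
Without intervention: Soil = -3 if Rain >= -2 else -1  [with Rain=4]  = -3; Growth = |Rain - Soil|  [with Rain=4, Soil=-3]  = 7; Humidity = min(Rain, Growth) + 2  [with Rain=4, Growth=7]  = 6.
Change = 2 − 6 = -4.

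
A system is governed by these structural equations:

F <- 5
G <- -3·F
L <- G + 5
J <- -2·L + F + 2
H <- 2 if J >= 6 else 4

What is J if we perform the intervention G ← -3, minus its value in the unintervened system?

-24

Under do(G=-3), the mechanism G <- -3·F is discarded; G is fixed at -3.
L = G + 5  [with G=-3]  = 2
J = -2·L + F + 2  [with L=2, F=5]  = 3
Without intervention: G = -3·F  [with F=5]  = -15; L = G + 5  [with G=-15]  = -10; J = -2·L + F + 2  [with L=-10, F=5]  = 27.
Change = 3 − 27 = -24.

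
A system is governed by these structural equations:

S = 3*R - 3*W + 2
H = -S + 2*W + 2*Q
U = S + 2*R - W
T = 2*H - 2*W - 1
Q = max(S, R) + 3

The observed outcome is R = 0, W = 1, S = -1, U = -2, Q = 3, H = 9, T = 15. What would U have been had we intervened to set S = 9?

8

The intervention breaks the incoming arrows to S: S = 3*R - 3*W + 2 no longer applies, and S = 9.
U = S + 2*R - W  [with S=9, R=0, W=1]  = 8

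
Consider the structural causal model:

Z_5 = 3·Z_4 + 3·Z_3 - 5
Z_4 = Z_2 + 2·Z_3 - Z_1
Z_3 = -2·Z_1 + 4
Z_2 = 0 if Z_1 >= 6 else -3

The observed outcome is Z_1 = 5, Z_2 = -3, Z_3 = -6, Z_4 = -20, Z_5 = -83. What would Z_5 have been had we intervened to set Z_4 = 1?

Intervening sets Z_4 = 1 and removes its equation (Z_4 = Z_2 + 2·Z_3 - Z_1).
Z_3 = -2·Z_1 + 4  [with Z_1=5]  = -6
Z_5 = 3·Z_4 + 3·Z_3 - 5  [with Z_4=1, Z_3=-6]  = -20

-20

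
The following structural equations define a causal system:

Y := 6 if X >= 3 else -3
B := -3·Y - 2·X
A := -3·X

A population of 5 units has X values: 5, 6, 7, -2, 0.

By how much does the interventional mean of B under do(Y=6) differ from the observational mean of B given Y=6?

Under do(Y=6), Y's equation is replaced by Y=6 for every unit. Per-unit B: -28, -30, -32, -14, -18. Mean = -24.4.
E[B|Y=6] averages over only the 3 units with Y=6 (X = 5, 6, 7): B = -28, -30, -32, mean -30.
Difference = -24.4 − (-30) = 5.6.

5.6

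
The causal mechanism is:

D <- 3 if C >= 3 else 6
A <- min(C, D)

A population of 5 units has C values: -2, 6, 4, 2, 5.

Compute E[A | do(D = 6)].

The intervention sets D=6 in all 5 units regardless of C. Recomputing A per unit gives -2, 6, 4, 2, 5; average 3.

3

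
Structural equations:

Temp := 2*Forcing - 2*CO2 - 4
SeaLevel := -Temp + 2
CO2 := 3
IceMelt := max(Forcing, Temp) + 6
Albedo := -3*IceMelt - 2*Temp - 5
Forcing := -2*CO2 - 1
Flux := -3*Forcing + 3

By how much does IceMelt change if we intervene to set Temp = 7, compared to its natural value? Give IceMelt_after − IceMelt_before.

The intervention breaks the incoming arrows to Temp: Temp := 2*Forcing - 2*CO2 - 4 no longer applies, and Temp = 7.
Forcing = -2*CO2 - 1  [with CO2=3]  = -7
IceMelt = max(Forcing, Temp) + 6  [with Forcing=-7, Temp=7]  = 13
Without intervention: Forcing = -2*CO2 - 1  [with CO2=3]  = -7; Temp = 2*Forcing - 2*CO2 - 4  [with Forcing=-7, CO2=3]  = -24; IceMelt = max(Forcing, Temp) + 6  [with Forcing=-7, Temp=-24]  = -1.
Change = 13 − (-1) = 14.

14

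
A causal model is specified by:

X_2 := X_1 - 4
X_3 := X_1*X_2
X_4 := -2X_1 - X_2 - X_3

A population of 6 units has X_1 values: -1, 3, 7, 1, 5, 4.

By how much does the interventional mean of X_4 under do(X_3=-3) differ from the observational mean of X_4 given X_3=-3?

-3.5

Under do(X_3=-3), X_3's equation is replaced by X_3=-3 for every unit. Per-unit X_4: 10, -2, -14, 4, -8, -5. Mean = -2.5.
E[X_4|X_3=-3] averages over only the 2 units with X_3=-3 (X_1 = 3, 1): X_4 = -2, 4, mean 1.
Difference = -2.5 − 1 = -3.5.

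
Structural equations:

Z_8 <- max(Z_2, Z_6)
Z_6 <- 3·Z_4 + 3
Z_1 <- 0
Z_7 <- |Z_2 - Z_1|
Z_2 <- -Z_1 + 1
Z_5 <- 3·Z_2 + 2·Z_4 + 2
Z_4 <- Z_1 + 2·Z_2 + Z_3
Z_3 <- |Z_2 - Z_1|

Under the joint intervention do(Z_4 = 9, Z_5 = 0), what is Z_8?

The joint intervention fixes Z_4 = 9, Z_5 = 0, removing each variable's own equation.
Z_2 = -Z_1 + 1  [with Z_1=0]  = 1
Z_6 = 3·Z_4 + 3  [with Z_4=9]  = 30
Z_8 = max(Z_2, Z_6)  [with Z_2=1, Z_6=30]  = 30

30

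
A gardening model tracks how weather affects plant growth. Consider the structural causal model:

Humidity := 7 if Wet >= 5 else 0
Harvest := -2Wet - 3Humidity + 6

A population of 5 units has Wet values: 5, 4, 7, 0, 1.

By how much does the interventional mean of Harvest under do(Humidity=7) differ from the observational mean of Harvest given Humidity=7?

Every unit gets Humidity=7 under the intervention. Harvest values become -25, -23, -29, -15, -17; E[Harvest|do(Humidity=7)] = -21.8.
Conditioning on Humidity=7 selects the 2 unit(s) with Wet ∈ {5, 7}. Their Harvest values: -25, -29. Mean = -27.
Difference = -21.8 − (-27) = 5.2.

5.2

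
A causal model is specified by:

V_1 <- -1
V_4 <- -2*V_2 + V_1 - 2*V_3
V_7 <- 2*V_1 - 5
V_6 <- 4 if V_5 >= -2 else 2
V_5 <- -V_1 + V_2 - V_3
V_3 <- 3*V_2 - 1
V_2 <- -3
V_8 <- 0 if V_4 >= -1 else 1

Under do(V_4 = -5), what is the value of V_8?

1

do(V_4=-5) replaces the equation V_4 <- -2*V_2 + V_1 - 2*V_3 with the constant V_4 = -5.
V_8 = 0 if V_4 >= -1 else 1  [with V_4=-5]  = 1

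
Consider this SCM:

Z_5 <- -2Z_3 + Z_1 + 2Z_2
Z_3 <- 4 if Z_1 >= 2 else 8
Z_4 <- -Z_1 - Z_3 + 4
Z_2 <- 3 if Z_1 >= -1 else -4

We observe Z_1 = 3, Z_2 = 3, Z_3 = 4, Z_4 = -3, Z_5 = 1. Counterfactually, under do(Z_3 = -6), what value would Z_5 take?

do(Z_3=-6) replaces the equation Z_3 <- 4 if Z_1 >= 2 else 8 with the constant Z_3 = -6.
Z_2 = 3 if Z_1 >= -1 else -4  [with Z_1=3]  = 3
Z_5 = -2Z_3 + Z_1 + 2Z_2  [with Z_3=-6, Z_1=3, Z_2=3]  = 21

21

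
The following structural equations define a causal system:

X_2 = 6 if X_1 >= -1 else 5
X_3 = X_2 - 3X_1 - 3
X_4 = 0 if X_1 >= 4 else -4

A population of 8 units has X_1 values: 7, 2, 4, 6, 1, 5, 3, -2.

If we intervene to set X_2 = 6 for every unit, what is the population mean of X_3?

Under do(X_2=6), X_2's equation is replaced by X_2=6 for every unit. Per-unit X_3: -18, -3, -9, -15, 0, -12, -6, 9. Mean = -6.75.

-6.75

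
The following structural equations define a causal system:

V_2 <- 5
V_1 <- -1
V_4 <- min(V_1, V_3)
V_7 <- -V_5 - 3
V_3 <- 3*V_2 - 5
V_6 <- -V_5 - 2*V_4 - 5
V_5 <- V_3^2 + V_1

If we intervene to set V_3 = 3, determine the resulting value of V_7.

-11

The intervention breaks the incoming arrows to V_3: V_3 <- 3*V_2 - 5 no longer applies, and V_3 = 3.
V_5 = V_3^2 + V_1  [with V_3=3, V_1=-1]  = 8
V_7 = -V_5 - 3  [with V_5=8]  = -11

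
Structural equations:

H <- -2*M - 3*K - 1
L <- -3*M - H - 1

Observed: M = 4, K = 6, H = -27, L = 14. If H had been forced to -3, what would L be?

The intervention breaks the incoming arrows to H: H <- -2*M - 3*K - 1 no longer applies, and H = -3.
L = -3*M - H - 1  [with M=4, H=-3]  = -10

-10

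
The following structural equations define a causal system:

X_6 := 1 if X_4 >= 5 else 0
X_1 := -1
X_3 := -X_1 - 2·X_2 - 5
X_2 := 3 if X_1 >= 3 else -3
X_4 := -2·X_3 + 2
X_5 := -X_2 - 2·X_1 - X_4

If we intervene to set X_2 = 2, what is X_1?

Under do(X_2=2), the mechanism X_2 := 3 if X_1 >= 3 else -3 is discarded; X_2 is fixed at 2.
X_1 is not downstream of the intervention, so its value is determined by the original equations.

-1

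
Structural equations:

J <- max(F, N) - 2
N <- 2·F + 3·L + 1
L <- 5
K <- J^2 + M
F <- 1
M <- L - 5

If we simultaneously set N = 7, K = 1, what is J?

Setting N = 7, K = 1 by intervention discards those variables' equations.
J = max(F, N) - 2  [with F=1, N=7]  = 5

5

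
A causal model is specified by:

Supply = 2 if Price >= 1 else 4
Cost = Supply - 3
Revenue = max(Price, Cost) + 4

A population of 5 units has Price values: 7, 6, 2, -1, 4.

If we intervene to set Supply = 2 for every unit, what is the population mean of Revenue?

Every unit gets Supply=2 under the intervention. Revenue values become 11, 10, 6, 3, 8; E[Revenue|do(Supply=2)] = 7.6.

7.6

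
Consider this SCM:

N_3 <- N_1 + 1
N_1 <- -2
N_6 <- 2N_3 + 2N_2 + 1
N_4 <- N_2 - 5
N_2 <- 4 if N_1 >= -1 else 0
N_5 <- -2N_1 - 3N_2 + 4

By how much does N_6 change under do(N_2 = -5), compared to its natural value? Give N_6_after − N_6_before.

Under do(N_2=-5), the mechanism N_2 <- 4 if N_1 >= -1 else 0 is discarded; N_2 is fixed at -5.
N_3 = N_1 + 1  [with N_1=-2]  = -1
N_6 = 2N_3 + 2N_2 + 1  [with N_3=-1, N_2=-5]  = -11
Without intervention: N_2 = 4 if N_1 >= -1 else 0  [with N_1=-2]  = 0; N_3 = N_1 + 1  [with N_1=-2]  = -1; N_6 = 2N_3 + 2N_2 + 1  [with N_3=-1, N_2=0]  = -1.
Change = -11 − (-1) = -10.

-10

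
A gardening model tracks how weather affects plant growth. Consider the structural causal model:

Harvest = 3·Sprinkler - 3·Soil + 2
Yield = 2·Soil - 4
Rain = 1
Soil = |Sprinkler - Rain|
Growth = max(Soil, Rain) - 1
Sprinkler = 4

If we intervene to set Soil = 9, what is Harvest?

-13

The intervention breaks the incoming arrows to Soil: Soil = |Sprinkler - Rain| no longer applies, and Soil = 9.
Harvest = 3·Sprinkler - 3·Soil + 2  [with Sprinkler=4, Soil=9]  = -13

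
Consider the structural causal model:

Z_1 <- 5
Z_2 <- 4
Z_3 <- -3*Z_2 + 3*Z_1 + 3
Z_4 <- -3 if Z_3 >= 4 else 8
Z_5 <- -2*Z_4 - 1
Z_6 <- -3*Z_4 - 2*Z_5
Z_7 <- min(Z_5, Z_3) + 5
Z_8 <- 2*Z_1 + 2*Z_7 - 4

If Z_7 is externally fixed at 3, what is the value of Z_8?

12

do(Z_7=3) replaces the equation Z_7 <- min(Z_5, Z_3) + 5 with the constant Z_7 = 3.
Z_8 = 2*Z_1 + 2*Z_7 - 4  [with Z_1=5, Z_7=3]  = 12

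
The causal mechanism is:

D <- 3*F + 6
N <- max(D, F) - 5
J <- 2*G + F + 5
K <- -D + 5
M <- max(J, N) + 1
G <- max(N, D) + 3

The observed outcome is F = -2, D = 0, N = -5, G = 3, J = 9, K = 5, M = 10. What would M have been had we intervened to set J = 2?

Under do(J=2), the mechanism J <- 2*G + F + 5 is discarded; J is fixed at 2.
D = 3*F + 6  [with F=-2]  = 0
N = max(D, F) - 5  [with D=0, F=-2]  = -5
M = max(J, N) + 1  [with J=2, N=-5]  = 3

3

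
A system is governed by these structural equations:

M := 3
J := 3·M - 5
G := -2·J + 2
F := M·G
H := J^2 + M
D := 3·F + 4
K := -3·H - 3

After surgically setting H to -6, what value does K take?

15

Under do(H=-6), the mechanism H := J^2 + M is discarded; H is fixed at -6.
K = -3·H - 3  [with H=-6]  = 15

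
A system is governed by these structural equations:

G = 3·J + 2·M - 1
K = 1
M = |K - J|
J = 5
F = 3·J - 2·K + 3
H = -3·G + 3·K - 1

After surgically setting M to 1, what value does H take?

The intervention breaks the incoming arrows to M: M = |K - J| no longer applies, and M = 1.
G = 3·J + 2·M - 1  [with J=5, M=1]  = 16
H = -3·G + 3·K - 1  [with G=16, K=1]  = -46

-46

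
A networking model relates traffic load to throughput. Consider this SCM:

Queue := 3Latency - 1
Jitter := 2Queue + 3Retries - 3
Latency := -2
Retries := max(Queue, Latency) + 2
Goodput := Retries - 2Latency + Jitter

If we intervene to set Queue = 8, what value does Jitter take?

Under do(Queue=8), the mechanism Queue := 3Latency - 1 is discarded; Queue is fixed at 8.
Retries = max(Queue, Latency) + 2  [with Queue=8, Latency=-2]  = 10
Jitter = 2Queue + 3Retries - 3  [with Queue=8, Retries=10]  = 43

43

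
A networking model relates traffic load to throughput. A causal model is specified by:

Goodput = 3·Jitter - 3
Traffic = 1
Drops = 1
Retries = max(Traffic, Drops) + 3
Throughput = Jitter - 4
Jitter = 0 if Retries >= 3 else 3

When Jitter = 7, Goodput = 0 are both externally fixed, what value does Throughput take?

3

Setting Jitter = 7, Goodput = 0 by intervention discards those variables' equations.
Throughput = Jitter - 4  [with Jitter=7]  = 3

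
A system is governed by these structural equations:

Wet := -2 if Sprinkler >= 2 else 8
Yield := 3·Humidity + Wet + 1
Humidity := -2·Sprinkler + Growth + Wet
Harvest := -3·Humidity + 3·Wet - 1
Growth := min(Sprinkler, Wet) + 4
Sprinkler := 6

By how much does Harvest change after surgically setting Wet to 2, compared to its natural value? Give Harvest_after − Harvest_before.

Under do(Wet=2), the mechanism Wet := -2 if Sprinkler >= 2 else 8 is discarded; Wet is fixed at 2.
Growth = min(Sprinkler, Wet) + 4  [with Sprinkler=6, Wet=2]  = 6
Humidity = -2·Sprinkler + Growth + Wet  [with Sprinkler=6, Growth=6, Wet=2]  = -4
Harvest = -3·Humidity + 3·Wet - 1  [with Humidity=-4, Wet=2]  = 17
Without intervention: Wet = -2 if Sprinkler >= 2 else 8  [with Sprinkler=6]  = -2; Growth = min(Sprinkler, Wet) + 4  [with Sprinkler=6, Wet=-2]  = 2; Humidity = -2·Sprinkler + Growth + Wet  [with Sprinkler=6, Growth=2, Wet=-2]  = -12; Harvest = -3·Humidity + 3·Wet - 1  [with Humidity=-12, Wet=-2]  = 29.
Change = 17 − 29 = -12.

-12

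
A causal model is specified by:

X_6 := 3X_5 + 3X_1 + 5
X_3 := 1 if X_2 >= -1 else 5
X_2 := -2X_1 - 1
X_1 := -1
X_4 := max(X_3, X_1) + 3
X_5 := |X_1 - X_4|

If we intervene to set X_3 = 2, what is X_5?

do(X_3=2) replaces the equation X_3 := 1 if X_2 >= -1 else 5 with the constant X_3 = 2.
X_4 = max(X_3, X_1) + 3  [with X_3=2, X_1=-1]  = 5
X_5 = |X_1 - X_4|  [with X_1=-1, X_4=5]  = 6

6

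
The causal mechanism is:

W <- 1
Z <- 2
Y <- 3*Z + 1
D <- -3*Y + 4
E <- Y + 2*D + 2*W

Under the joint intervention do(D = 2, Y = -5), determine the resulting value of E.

1

The joint intervention fixes D = 2, Y = -5, removing each variable's own equation.
E = Y + 2*D + 2*W  [with Y=-5, D=2, W=1]  = 1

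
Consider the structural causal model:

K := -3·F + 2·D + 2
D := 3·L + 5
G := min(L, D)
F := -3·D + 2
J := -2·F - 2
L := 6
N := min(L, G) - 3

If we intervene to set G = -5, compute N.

-8

The intervention breaks the incoming arrows to G: G := min(L, D) no longer applies, and G = -5.
N = min(L, G) - 3  [with L=6, G=-5]  = -8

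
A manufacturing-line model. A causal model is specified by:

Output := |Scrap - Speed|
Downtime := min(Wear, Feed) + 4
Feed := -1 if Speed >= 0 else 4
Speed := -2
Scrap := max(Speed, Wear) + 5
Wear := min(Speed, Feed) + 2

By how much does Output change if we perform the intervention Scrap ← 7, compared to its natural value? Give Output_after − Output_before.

2

Intervening sets Scrap = 7 and removes its equation (Scrap := max(Speed, Wear) + 5).
Output = |Scrap - Speed|  [with Scrap=7, Speed=-2]  = 9
Without intervention: Feed = -1 if Speed >= 0 else 4  [with Speed=-2]  = 4; Wear = min(Speed, Feed) + 2  [with Speed=-2, Feed=4]  = 0; Scrap = max(Speed, Wear) + 5  [with Speed=-2, Wear=0]  = 5; Output = |Scrap - Speed|  [with Scrap=5, Speed=-2]  = 7.
Change = 9 − 7 = 2.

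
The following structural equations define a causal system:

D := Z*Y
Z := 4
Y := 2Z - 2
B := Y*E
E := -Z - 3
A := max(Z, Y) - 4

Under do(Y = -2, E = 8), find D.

The joint intervention fixes Y = -2, E = 8, removing each variable's own equation.
D = Z*Y  [with Z=4, Y=-2]  = -8

-8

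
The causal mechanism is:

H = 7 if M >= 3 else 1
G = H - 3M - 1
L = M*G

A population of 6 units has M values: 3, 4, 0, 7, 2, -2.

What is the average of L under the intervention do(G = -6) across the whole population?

-14

Every unit gets G=-6 under the intervention. L values become -18, -24, 0, -42, -12, 12; E[L|do(G=-6)] = -14.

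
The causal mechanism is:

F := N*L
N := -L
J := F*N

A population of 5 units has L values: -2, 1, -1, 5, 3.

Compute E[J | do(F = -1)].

1.2

Every unit gets F=-1 under the intervention. J values become -2, 1, -1, 5, 3; E[J|do(F=-1)] = 1.2.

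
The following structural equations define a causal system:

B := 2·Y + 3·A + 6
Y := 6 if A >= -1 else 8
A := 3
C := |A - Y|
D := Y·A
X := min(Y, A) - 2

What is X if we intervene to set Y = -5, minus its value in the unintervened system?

Under do(Y=-5), the mechanism Y := 6 if A >= -1 else 8 is discarded; Y is fixed at -5.
X = min(Y, A) - 2  [with Y=-5, A=3]  = -7
Without intervention: Y = 6 if A >= -1 else 8  [with A=3]  = 6; X = min(Y, A) - 2  [with Y=6, A=3]  = 1.
Change = -7 − 1 = -8.

-8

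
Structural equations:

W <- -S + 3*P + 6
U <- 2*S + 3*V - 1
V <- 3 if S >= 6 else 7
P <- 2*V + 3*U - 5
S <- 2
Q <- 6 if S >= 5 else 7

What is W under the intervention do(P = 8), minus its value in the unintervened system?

Intervening sets P = 8 and removes its equation (P <- 2*V + 3*U - 5).
W = -S + 3*P + 6  [with S=2, P=8]  = 28
Without intervention: V = 3 if S >= 6 else 7  [with S=2]  = 7; U = 2*S + 3*V - 1  [with S=2, V=7]  = 24; P = 2*V + 3*U - 5  [with V=7, U=24]  = 81; W = -S + 3*P + 6  [with S=2, P=81]  = 247.
Change = 28 − 247 = -219.

-219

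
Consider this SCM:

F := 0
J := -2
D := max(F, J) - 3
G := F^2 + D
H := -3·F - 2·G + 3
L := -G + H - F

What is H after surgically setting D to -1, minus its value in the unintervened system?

-4

do(D=-1) replaces the equation D := max(F, J) - 3 with the constant D = -1.
G = F^2 + D  [with F=0, D=-1]  = -1
H = -3·F - 2·G + 3  [with F=0, G=-1]  = 5
Without intervention: D = max(F, J) - 3  [with F=0, J=-2]  = -3; G = F^2 + D  [with F=0, D=-3]  = -3; H = -3·F - 2·G + 3  [with F=0, G=-3]  = 9.
Change = 5 − 9 = -4.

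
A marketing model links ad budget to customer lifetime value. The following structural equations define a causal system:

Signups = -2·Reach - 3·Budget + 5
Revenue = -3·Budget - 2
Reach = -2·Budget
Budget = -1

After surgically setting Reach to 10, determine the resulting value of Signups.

The intervention breaks the incoming arrows to Reach: Reach = -2·Budget no longer applies, and Reach = 10.
Signups = -2·Reach - 3·Budget + 5  [with Reach=10, Budget=-1]  = -12

-12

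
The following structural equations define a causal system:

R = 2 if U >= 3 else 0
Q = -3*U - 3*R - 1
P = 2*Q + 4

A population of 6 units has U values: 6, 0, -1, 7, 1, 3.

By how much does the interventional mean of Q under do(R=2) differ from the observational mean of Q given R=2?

8

do(R=2) breaks R's dependence on U. With R=2 fixed, Q across the units is -25, -7, -4, -28, -10, -16, mean -15.
Conditioning on R=2 selects the 3 unit(s) with U ∈ {6, 7, 3}. Their Q values: -25, -28, -16. Mean = -23.
Difference = -15 − (-23) = 8.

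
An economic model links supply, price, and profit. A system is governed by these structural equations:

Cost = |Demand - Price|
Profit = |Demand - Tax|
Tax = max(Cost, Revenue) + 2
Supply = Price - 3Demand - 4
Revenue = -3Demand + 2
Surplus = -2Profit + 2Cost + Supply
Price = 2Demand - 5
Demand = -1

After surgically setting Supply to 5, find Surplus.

-1

The intervention breaks the incoming arrows to Supply: Supply = Price - 3Demand - 4 no longer applies, and Supply = 5.
Price = 2Demand - 5  [with Demand=-1]  = -7
Cost = |Demand - Price|  [with Demand=-1, Price=-7]  = 6
Revenue = -3Demand + 2  [with Demand=-1]  = 5
Tax = max(Cost, Revenue) + 2  [with Cost=6, Revenue=5]  = 8
Profit = |Demand - Tax|  [with Demand=-1, Tax=8]  = 9
Surplus = -2Profit + 2Cost + Supply  [with Profit=9, Cost=6, Supply=5]  = -1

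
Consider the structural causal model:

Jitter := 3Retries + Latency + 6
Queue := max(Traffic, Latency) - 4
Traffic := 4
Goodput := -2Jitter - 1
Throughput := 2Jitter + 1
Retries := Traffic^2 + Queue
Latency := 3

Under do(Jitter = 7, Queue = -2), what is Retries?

Under do(Jitter = 7, Queue = -2), each intervened variable's structural equation is replaced by its fixed value.
Retries = Traffic^2 + Queue  [with Traffic=4, Queue=-2]  = 14

14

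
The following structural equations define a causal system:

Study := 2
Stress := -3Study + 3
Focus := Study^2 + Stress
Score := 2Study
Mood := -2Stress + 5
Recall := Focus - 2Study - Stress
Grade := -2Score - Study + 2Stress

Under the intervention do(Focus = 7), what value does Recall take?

6

The intervention breaks the incoming arrows to Focus: Focus := Study^2 + Stress no longer applies, and Focus = 7.
Stress = -3Study + 3  [with Study=2]  = -3
Recall = Focus - 2Study - Stress  [with Focus=7, Study=2, Stress=-3]  = 6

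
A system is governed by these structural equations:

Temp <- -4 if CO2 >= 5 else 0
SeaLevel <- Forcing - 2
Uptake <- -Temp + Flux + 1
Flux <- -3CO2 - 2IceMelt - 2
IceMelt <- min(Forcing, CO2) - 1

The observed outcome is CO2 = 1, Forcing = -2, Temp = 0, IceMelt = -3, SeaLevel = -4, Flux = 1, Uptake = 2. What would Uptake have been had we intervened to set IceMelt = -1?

-2

The intervention breaks the incoming arrows to IceMelt: IceMelt <- min(Forcing, CO2) - 1 no longer applies, and IceMelt = -1.
Temp = -4 if CO2 >= 5 else 0  [with CO2=1]  = 0
Flux = -3CO2 - 2IceMelt - 2  [with CO2=1, IceMelt=-1]  = -3
Uptake = -Temp + Flux + 1  [with Temp=0, Flux=-3]  = -2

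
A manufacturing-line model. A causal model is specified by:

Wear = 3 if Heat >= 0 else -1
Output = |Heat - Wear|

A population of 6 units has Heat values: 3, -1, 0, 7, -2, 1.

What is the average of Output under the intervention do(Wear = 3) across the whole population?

The intervention sets Wear=3 in all 6 units regardless of Heat. Recomputing Output per unit gives 0, 4, 3, 4, 5, 2; average 3.

3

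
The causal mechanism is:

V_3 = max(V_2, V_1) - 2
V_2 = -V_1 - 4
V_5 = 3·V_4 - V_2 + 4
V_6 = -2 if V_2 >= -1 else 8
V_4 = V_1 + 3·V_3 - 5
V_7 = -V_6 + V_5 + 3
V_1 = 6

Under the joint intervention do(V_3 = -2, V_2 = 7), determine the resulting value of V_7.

-13

The joint intervention fixes V_3 = -2, V_2 = 7, removing each variable's own equation.
V_4 = V_1 + 3·V_3 - 5  [with V_1=6, V_3=-2]  = -5
V_5 = 3·V_4 - V_2 + 4  [with V_4=-5, V_2=7]  = -18
V_6 = -2 if V_2 >= -1 else 8  [with V_2=7]  = -2
V_7 = -V_6 + V_5 + 3  [with V_6=-2, V_5=-18]  = -13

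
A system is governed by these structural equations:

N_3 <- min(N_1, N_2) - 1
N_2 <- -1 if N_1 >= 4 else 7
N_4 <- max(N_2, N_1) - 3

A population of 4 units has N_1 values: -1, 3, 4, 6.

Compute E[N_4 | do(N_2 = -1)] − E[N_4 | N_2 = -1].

-2

The intervention sets N_2=-1 in all 4 units regardless of N_1. Recomputing N_4 per unit gives -4, 0, 1, 3; average 0.
Conditioning on N_2=-1 selects the 2 unit(s) with N_1 ∈ {4, 6}. Their N_4 values: 1, 3. Mean = 2.
Difference = 0 − 2 = -2.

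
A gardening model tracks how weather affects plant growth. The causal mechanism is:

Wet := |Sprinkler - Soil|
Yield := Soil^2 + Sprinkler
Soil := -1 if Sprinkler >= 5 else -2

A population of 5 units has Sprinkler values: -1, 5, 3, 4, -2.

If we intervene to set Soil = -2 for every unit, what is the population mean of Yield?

The intervention sets Soil=-2 in all 5 units regardless of Sprinkler. Recomputing Yield per unit gives 3, 9, 7, 8, 2; average 5.8.

5.8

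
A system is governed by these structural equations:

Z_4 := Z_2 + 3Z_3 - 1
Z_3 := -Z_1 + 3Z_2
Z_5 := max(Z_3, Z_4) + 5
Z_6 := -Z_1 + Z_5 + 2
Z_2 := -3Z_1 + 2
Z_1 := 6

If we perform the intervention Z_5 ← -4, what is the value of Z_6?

-8

The intervention breaks the incoming arrows to Z_5: Z_5 := max(Z_3, Z_4) + 5 no longer applies, and Z_5 = -4.
Z_6 = -Z_1 + Z_5 + 2  [with Z_1=6, Z_5=-4]  = -8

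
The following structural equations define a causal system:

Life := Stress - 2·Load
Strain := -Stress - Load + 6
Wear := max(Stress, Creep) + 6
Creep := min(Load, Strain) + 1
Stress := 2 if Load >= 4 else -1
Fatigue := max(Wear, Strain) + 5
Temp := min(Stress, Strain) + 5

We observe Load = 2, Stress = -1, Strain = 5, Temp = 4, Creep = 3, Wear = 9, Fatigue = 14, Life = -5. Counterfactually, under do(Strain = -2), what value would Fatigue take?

10

The intervention breaks the incoming arrows to Strain: Strain := -Stress - Load + 6 no longer applies, and Strain = -2.
Stress = 2 if Load >= 4 else -1  [with Load=2]  = -1
Creep = min(Load, Strain) + 1  [with Load=2, Strain=-2]  = -1
Wear = max(Stress, Creep) + 6  [with Stress=-1, Creep=-1]  = 5
Fatigue = max(Wear, Strain) + 5  [with Wear=5, Strain=-2]  = 10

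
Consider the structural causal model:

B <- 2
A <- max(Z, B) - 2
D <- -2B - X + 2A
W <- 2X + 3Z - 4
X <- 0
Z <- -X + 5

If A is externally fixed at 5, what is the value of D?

Under do(A=5), the mechanism A <- max(Z, B) - 2 is discarded; A is fixed at 5.
D = -2B - X + 2A  [with B=2, X=0, A=5]  = 6

6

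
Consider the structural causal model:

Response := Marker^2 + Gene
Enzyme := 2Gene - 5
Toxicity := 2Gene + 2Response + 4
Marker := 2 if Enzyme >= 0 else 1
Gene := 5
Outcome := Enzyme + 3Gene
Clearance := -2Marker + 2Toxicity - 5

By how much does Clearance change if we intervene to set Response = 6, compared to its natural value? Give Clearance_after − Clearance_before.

Under do(Response=6), the mechanism Response := Marker^2 + Gene is discarded; Response is fixed at 6.
Enzyme = 2Gene - 5  [with Gene=5]  = 5
Marker = 2 if Enzyme >= 0 else 1  [with Enzyme=5]  = 2
Toxicity = 2Gene + 2Response + 4  [with Gene=5, Response=6]  = 26
Clearance = -2Marker + 2Toxicity - 5  [with Marker=2, Toxicity=26]  = 43
Without intervention: Enzyme = 2Gene - 5  [with Gene=5]  = 5; Marker = 2 if Enzyme >= 0 else 1  [with Enzyme=5]  = 2; Response = Marker^2 + Gene  [with Marker=2, Gene=5]  = 9; Toxicity = 2Gene + 2Response + 4  [with Gene=5, Response=9]  = 32; Clearance = -2Marker + 2Toxicity - 5  [with Marker=2, Toxicity=32]  = 55.
Change = 43 − 55 = -12.

-12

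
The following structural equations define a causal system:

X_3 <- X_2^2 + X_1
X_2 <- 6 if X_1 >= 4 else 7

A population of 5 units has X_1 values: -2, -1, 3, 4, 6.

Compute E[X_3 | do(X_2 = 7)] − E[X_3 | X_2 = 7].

Under do(X_2=7), X_2's equation is replaced by X_2=7 for every unit. Per-unit X_3: 47, 48, 52, 53, 55. Mean = 51.
Observing X_2=7 restricts to units where X_2's equation naturally yields 7: X_1 ∈ {-2, -1, 3}. In that subpopulation X_3 = 47, 48, 52, mean 49.
Difference = 51 − 49 = 2.

2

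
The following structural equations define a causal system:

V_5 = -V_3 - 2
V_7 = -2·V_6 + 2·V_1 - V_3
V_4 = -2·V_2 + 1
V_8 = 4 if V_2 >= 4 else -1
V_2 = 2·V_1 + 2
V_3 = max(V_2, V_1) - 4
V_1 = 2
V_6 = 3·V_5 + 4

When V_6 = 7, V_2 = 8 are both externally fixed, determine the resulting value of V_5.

The joint intervention fixes V_6 = 7, V_2 = 8, removing each variable's own equation.
V_3 = max(V_2, V_1) - 4  [with V_2=8, V_1=2]  = 4
V_5 = -V_3 - 2  [with V_3=4]  = -6

-6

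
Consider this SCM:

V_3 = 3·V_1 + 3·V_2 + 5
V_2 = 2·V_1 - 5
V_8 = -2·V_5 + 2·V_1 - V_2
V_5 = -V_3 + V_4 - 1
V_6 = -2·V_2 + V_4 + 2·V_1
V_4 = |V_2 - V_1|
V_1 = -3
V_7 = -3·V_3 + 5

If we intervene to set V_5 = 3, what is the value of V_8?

do(V_5=3) replaces the equation V_5 = -V_3 + V_4 - 1 with the constant V_5 = 3.
V_2 = 2·V_1 - 5  [with V_1=-3]  = -11
V_8 = -2·V_5 + 2·V_1 - V_2  [with V_5=3, V_1=-3, V_2=-11]  = -1

-1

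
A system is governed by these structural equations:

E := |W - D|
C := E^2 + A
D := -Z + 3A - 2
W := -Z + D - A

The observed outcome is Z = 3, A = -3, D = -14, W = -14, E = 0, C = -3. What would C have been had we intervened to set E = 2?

The intervention breaks the incoming arrows to E: E := |W - D| no longer applies, and E = 2.
C = E^2 + A  [with E=2, A=-3]  = 1

1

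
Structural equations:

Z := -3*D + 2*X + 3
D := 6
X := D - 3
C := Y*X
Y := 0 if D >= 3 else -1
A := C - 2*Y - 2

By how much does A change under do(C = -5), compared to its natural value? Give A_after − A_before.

The intervention breaks the incoming arrows to C: C := Y*X no longer applies, and C = -5.
Y = 0 if D >= 3 else -1  [with D=6]  = 0
A = C - 2*Y - 2  [with C=-5, Y=0]  = -7
Without intervention: Y = 0 if D >= 3 else -1  [with D=6]  = 0; X = D - 3  [with D=6]  = 3; C = Y*X  [with Y=0, X=3]  = 0; A = C - 2*Y - 2  [with C=0, Y=0]  = -2.
Change = -7 − (-2) = -5.

-5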